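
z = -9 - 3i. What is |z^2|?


|z| = sqrt(81+9) = sqrt(90) = 9.4868
|z^2| = |z|^2 = (sqrt(90))^2 = 90

|z^2| = 90


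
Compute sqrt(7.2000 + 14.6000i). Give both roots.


|z| = sqrt(51.84+213.16) = 16.2788
sqrt((|z|+a)/2) = sqrt((16.2788+7.2)/2) = sqrt(11.7394) = 3.4263
sqrt((|z|-a)/2) = sqrt((16.2788-7.2)/2) = sqrt(4.5394) = 2.1306

±(3.4263 + 2.1306i) i.e. 3.4263 + 2.1306i and -3.4263 - 2.1306i


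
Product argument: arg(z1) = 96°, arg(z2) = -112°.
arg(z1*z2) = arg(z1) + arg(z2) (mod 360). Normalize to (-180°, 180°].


arg(z1*z2) = 96° - 112° = -16°
Normalized to (-180°, 180°]: -16°

-16°


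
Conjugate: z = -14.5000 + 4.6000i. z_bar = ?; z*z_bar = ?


z_bar = -14.5000 - 4.6000i
z*z_bar = (-14.5)^2 + 4.6^2 = 210.25 + 21.16 = 231.41

z_bar = -14.5000 - 4.6000i, z*z_bar = 231.41


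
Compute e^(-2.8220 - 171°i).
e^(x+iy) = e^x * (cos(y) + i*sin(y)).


e^-2.8220 = 0.0595
cos(-171°) = -0.9877
sin(-171°) = -0.1564
Real = 0.0595*(-0.9877) = -0.0588
Imag = 0.0595*(-0.1564) = -0.0093

-0.0588 - 0.0093i


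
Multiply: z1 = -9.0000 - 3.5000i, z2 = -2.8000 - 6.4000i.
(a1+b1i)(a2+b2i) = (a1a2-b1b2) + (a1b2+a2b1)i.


Real = -9*(-2.8) - (-3.5)*(-6.4) = 25.2 - 22.4 = 2.8
Imag = -9*(-6.4) - (2.8)*(-3.5) = 57.6 + 9.8 = 67.4

2.8000 + 67.4000i


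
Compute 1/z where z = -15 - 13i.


|z|^2 = 225+169 = 394
1/z = (-15 + 13i)/394

1/z = -0.0381 + 0.0330i


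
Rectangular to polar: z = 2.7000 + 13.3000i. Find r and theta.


r = sqrt(7.29+176.89) = sqrt(184.18) = 13.5713
theta = atan2(13.3, 2.7) = 78.5245 degrees

r = 13.5713, theta = 78.5245 degrees


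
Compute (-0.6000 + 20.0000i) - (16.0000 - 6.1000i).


Real: -0.6 - 16 = -16.6
Imag: 20 + 6.1 = 26.1

-16.6000 + 26.1000i


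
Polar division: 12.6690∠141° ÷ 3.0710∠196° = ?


r = 12.6690 / 3.0710 = 4.1254
theta = 141° - 196° = -55° = 305° (mod 360)

4.1254 cis(305°)


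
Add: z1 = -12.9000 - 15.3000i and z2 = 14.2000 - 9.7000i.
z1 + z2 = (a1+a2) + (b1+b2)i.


Real: -12.9 + 14.2 = 1.3
Imag: -15.3 - 9.7 = -25

1.3000 - 25.0000i


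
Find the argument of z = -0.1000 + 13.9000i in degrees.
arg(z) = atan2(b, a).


Re = -0.1, Im = 13.9
arg = atan2(13.9, -0.1) = 90.4122 degrees

arg(z) = 90.4122 degrees


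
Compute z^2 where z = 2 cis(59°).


r^2 = 2^2 = 4
n*theta = 2*59° = 118° = 118° (mod 360)
a = 4*cos(118°) = -1.8779
b = 4*sin(118°) = 3.5318

4 cis(118°) = -1.8779 + 3.5318i


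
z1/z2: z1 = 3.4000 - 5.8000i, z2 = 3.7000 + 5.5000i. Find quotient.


Conjugate of z2 = 3.7000 - 5.5000i
Numerator: (3.4000 - 5.8000i)(3.7000 - 5.5000i) = -19.3200 - 40.1600i
Denominator: 3.7^2 + 5.5^2 = 43.94
Result = (-19.3200 - 40.1600i)/43.94

-0.4397 - 0.9140i


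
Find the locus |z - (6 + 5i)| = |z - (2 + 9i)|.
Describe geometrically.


Equal distances means the locus is the perpendicular bisector of z1 and z2.
Midpoint = ((6+2)/2, (5+9)/2) = (4.0000, 7.0000)

Perpendicular bisector through (4.0000, 7.0000)


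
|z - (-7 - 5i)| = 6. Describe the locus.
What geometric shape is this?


|z - z0| = r is a circle with center z0 and radius r.
Center = (-7, -5), radius = 6

Circle with center (-7, -5) and radius 6


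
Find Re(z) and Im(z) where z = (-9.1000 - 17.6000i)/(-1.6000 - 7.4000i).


Multiply by conjugate: (-9.1000 - 17.6000i)(-1.6000 + 7.4000i) / ((-1.6)^2 + (-7.4)^2)
Numerator real = -9.1*(-1.6) - (17.6)*(-7.4) = 144.8
Numerator imag = -17.6*(-1.6) - (-9.1)*(-7.4) = -39.18
Denominator = 57.32
Re(z) = 144.8/57.32 = 2.5262
Im(z) = -39.18/57.32 = -0.6835

Re(z) = 2.5262, Im(z) = -0.6835


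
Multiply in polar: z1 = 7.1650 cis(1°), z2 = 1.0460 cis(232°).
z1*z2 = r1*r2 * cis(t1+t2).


r = 7.1650 * 1.0460 = 7.4946
theta = 1° + 232° = 233° = 233° (mod 360)

7.4946 cis(233°)


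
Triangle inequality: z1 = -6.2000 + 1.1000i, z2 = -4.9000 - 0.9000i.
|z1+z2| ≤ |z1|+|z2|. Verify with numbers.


|z1| = sqrt((-6.2)^2 + 1.1^2) = sqrt(39.65) = 6.2968
|z2| = sqrt((-4.9)^2 + (-0.9)^2) = sqrt(24.82) = 4.9820
z1+z2 = -11.1000 + 0.2000i
|z1+z2| = sqrt(123.25) = 11.1018
|z1|+|z2| = 6.2968 + 4.9820 = 11.2788

|z1+z2| = 11.1018 ≤ |z1|+|z2| = 11.2788 (verified)


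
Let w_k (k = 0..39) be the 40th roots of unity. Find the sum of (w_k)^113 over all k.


The roots are w_k = w^k with w = e^(2*pi*i/40), and (w^k)^113 = (w^113)^k.
So S = 1 + u + u^2 + ... + u^(39) with u = w^113.
113 = 2*40 + 33, so 113 is not a multiple of 40: u = (w^40)^2 * w^33 = w^33 ≠ 1 (w is a primitive 40th root), while u^40 = (w^40)^113 = 1.
Geometric series: S = (1 - u^40)/(1 - u) = (1 - 1)/(1 - u) = 0

S = 0


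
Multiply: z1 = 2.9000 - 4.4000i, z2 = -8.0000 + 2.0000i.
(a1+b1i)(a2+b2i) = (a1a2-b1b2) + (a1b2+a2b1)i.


Real = 2.9*(-8) - (-4.4)*2 = -23.2 - (-8.8) = -14.4
Imag = 2.9*2 - (8)*(-4.4) = 5.8 + 35.2 = 41

-14.4000 + 41.0000i


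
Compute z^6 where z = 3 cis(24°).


r^6 = 3^6 = 729
n*theta = 6*24° = 144° = 144° (mod 360)
a = 729*cos(144°) = -589.7734
b = 729*sin(144°) = 428.4954

729 cis(144°) = -589.7734 + 428.4954i


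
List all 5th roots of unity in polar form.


The 5th roots of unity are cis(360k/5°) for k=0..4
Angle step = 360/5 = 72°
Primitive root: cis(72°)
Primitive root = 0.3090 + 0.9511i

5 roots at angles: 0°, 72°, 144°, 216°, 288°


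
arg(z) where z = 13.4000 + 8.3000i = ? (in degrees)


Re = 13.4, Im = 8.3
arg = atan2(8.3, 13.4) = 31.7742 degrees

arg(z) = 31.7742 degrees


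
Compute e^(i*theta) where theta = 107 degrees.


cos(107°) = -0.2924
sin(107°) = 0.9563

e^(i*107°) = -0.2924 + 0.9563i


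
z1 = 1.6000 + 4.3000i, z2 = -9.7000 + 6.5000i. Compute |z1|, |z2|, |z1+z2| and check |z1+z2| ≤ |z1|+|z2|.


|z1| = sqrt(1.6^2 + 4.3^2) = sqrt(21.05) = 4.5880
|z2| = sqrt((-9.7)^2 + 6.5^2) = sqrt(136.34) = 11.6765
z1+z2 = -8.1000 + 10.8000i
|z1+z2| = sqrt(182.25) = 13.5000
|z1|+|z2| = 4.5880 + 11.6765 = 16.2645

|z1+z2| = 13.5000 ≤ |z1|+|z2| = 16.2645 (verified)


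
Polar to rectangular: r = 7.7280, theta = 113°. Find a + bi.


a = 7.7280*cos(113°) = 7.7280*(-0.39073) = -3.0196
b = 7.7280*sin(113°) = 7.7280*0.920505 = 7.1137

-3.0196 + 7.1137i


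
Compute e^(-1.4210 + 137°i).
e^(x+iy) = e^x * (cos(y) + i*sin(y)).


e^-1.4210 = 0.2415
cos(137°) = -0.7314
sin(137°) = 0.682
Real = 0.2415*(-0.7314) = -0.1766
Imag = 0.2415*0.682 = 0.1647

-0.1766 + 0.1647i


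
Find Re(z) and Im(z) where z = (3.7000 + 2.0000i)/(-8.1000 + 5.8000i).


Multiply by conjugate: (3.7000 + 2.0000i)(-8.1000 - 5.8000i) / ((-8.1)^2 + 5.8^2)
Numerator real = 3.7*(-8.1) + 2*5.8 = -18.37
Numerator imag = 2*(-8.1) - 3.7*5.8 = -37.66
Denominator = 99.25
Re(z) = -18.37/99.25 = -0.1851
Im(z) = -37.66/99.25 = -0.3794

Re(z) = -0.1851, Im(z) = -0.3794


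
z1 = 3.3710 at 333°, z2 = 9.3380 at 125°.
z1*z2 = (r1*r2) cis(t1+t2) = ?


r = 3.3710 * 9.3380 = 31.4784
theta = 333° + 125° = 458° = 98° (mod 360)

31.4784 cis(98°)


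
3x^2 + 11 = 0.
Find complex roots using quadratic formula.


disc = 0^2 - 4*3*11 = 0 - 132 = -132
sqrt(|disc|) = sqrt(132) = 11.4891
Real part = 0/(2*3) = 0
Imag part = 11.4891/(2*3) = 1.9149

0 ± 1.9149i


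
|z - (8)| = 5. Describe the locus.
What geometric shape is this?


|z - z0| = r is a circle with center z0 and radius r.
Center = (8, 0), radius = 5

Circle with center (8, 0) and radius 5


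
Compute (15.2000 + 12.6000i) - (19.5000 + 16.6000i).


Real: 15.2 - 19.5 = -4.3
Imag: 12.6 - 16.6 = -4

-4.3000 - 4.0000i


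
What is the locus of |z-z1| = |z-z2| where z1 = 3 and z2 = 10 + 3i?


Equal distances means the locus is the perpendicular bisector of z1 and z2.
Midpoint = ((3+10)/2, (0+3)/2) = (6.5000, 1.5000)

Perpendicular bisector through (6.5000, 1.5000)


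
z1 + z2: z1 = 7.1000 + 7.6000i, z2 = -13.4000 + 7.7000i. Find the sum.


Real: 7.1 - 13.4 = -6.3
Imag: 7.6 + 7.7 = 15.3

-6.3000 + 15.3000i


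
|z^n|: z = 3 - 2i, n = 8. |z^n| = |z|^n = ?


|z| = sqrt(9+4) = sqrt(13) = 3.6056
|z^8| = |z|^8 = (sqrt(13))^8 = 13^4 = 28561

|z^8| = 28561


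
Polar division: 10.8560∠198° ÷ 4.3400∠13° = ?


r = 10.8560 / 4.3400 = 2.5014
theta = 198° - 13° = 185° = 185° (mod 360)

2.5014 cis(185°)


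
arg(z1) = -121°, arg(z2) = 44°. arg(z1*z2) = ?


arg(z1*z2) = -121° + 44° = -77°
Normalized to (-180°, 180°]: -77°

-77°


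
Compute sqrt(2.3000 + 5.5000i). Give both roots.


|z| = sqrt(5.29+30.25) = 5.9615
sqrt((|z|+a)/2) = sqrt((5.9615+2.3)/2) = sqrt(4.1308) = 2.0324
sqrt((|z|-a)/2) = sqrt((5.9615-2.3)/2) = sqrt(1.8308) = 1.3531

±(2.0324 + 1.3531i) i.e. 2.0324 + 1.3531i and -2.0324 - 1.3531i


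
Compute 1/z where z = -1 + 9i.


|z|^2 = 1+81 = 82
1/z = (-1 - 9i)/82

1/z = -0.0122 - 0.1098i


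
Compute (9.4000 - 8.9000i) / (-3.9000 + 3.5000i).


Conjugate of z2 = -3.9000 - 3.5000i
Numerator: (9.4000 - 8.9000i)(-3.9000 - 3.5000i) = -67.8100 + 1.8100i
Denominator: (-3.9)^2 + 3.5^2 = 27.46
Result = (-67.8100 + 1.8100i)/27.46

-2.4694 + 0.0659i


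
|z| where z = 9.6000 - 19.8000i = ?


|z| = sqrt(9.6^2 + (-19.8)^2) = sqrt(92.16 + 392.04) = sqrt(484.2) = 22.0045

|z| = 22.0045


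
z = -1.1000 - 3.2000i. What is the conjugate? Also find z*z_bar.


z_bar = -1.1000 + 3.2000i
z*z_bar = (-1.1)^2 + (-3.2)^2 = 1.21 + 10.24 = 11.45

z_bar = -1.1000 + 3.2000i, z*z_bar = 11.45


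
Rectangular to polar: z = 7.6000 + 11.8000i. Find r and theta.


r = sqrt(57.76+139.24) = sqrt(197) = 14.0357
theta = atan2(11.8, 7.6) = 57.2157 degrees

r = 14.0357, theta = 57.2157 degrees


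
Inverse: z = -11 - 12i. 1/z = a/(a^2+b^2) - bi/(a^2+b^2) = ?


|z|^2 = 121+144 = 265
1/z = (-11 + 12i)/265

1/z = -0.0415 + 0.0453i


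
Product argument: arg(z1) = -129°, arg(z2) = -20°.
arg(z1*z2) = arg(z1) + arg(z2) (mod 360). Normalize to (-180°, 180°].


arg(z1*z2) = -129° - 20° = -149°
Normalized to (-180°, 180°]: -149°

-149°


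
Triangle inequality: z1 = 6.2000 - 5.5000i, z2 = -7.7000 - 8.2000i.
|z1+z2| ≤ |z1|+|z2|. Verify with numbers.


|z1| = sqrt(6.2^2 + (-5.5)^2) = sqrt(68.69) = 8.2879
|z2| = sqrt((-7.7)^2 + (-8.2)^2) = sqrt(126.53) = 11.2486
z1+z2 = -1.5000 - 13.7000i
|z1+z2| = sqrt(189.94) = 13.7819
|z1|+|z2| = 8.2879 + 11.2486 = 19.5365

|z1+z2| = 13.7819 ≤ |z1|+|z2| = 19.5365 (verified)


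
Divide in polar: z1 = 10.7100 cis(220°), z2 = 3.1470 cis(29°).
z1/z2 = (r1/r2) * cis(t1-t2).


r = 10.7100 / 3.1470 = 3.4032
theta = 220° - 29° = 191° = 191° (mod 360)

3.4032 cis(191°)


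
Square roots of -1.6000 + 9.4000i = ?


|z| = sqrt(2.56+88.36) = 9.5352
sqrt((|z|+a)/2) = sqrt((9.5352+(-1.6))/2) = sqrt(3.9676) = 1.9919
sqrt((|z|-a)/2) = sqrt((9.5352-(-1.6))/2) = sqrt(5.5676) = 2.3596

±(1.9919 + 2.3596i) i.e. 1.9919 + 2.3596i and -1.9919 - 2.3596i


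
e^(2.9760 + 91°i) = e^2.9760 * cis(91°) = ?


e^2.9760 = 19.6092
cos(91°) = -0.01745
sin(91°) = 0.999848
Real = 19.6092*(-0.01745) = -0.3422
Imag = 19.6092*0.999848 = 19.6062

-0.3422 + 19.6062i


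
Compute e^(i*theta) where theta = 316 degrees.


cos(316°) = 0.7193
sin(316°) = -0.6947

e^(i*316°) = 0.7193 - 0.6947i


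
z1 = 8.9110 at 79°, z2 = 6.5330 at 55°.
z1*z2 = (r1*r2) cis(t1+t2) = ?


r = 8.9110 * 6.5330 = 58.2156
theta = 79° + 55° = 134° = 134° (mod 360)

58.2156 cis(134°)


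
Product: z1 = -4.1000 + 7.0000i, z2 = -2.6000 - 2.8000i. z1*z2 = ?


Real = -4.1*(-2.6) - 7*(-2.8) = 10.66 - (-19.6) = 30.26
Imag = -4.1*(-2.8) - (2.6)*7 = 11.48 - (18.2) = -6.72

30.2600 - 6.7200i


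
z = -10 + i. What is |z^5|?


|z| = sqrt(100+1) = sqrt(101) = 10.0499
|z^5| = |z|^5 = (sqrt(101))^5 = 101^2 * sqrt(101) = 10201*sqrt(101)

|z^5| = 10201*sqrt(101) ≈ 102518.7812


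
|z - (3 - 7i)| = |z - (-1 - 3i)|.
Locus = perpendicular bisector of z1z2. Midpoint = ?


Equal distances means the locus is the perpendicular bisector of z1 and z2.
Midpoint = ((3+(-1))/2, (-7+(-3))/2) = (1.0000, -5.0000)

Perpendicular bisector through (1.0000, -5.0000)


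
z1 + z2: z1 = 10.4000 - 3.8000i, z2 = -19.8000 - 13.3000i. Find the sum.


Real: 10.4 - 19.8 = -9.4
Imag: -3.8 - 13.3 = -17.1

-9.4000 - 17.1000i


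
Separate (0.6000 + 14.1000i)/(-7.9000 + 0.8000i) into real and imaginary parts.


Multiply by conjugate: (0.6000 + 14.1000i)(-7.9000 - 0.8000i) / ((-7.9)^2 + 0.8^2)
Numerator real = 0.6*(-7.9) + 14.1*0.8 = 6.54
Numerator imag = 14.1*(-7.9) - 0.6*0.8 = -111.87
Denominator = 63.05
Re(z) = 6.54/63.05 = 0.1037
Im(z) = -111.87/63.05 = -1.7743

Re(z) = 0.1037, Im(z) = -1.7743


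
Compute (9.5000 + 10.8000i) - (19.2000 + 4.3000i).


Real: 9.5 - 19.2 = -9.7
Imag: 10.8 - 4.3 = 6.5

-9.7000 + 6.5000i


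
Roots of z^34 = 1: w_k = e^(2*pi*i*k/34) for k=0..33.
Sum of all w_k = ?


The sum of all 34th roots of unity is 0.
Geometric series: (1 - w^34)/(1 - w) = (1-1)/(1-w) = 0 since w^34 = 1, w ≠ 1.
Alternatively: coefficient of z^33 in z^34 - 1 is 0.

0


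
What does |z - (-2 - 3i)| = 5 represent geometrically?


|z - z0| = r is a circle with center z0 and radius r.
Center = (-2, -3), radius = 5

Circle with center (-2, -3) and radius 5


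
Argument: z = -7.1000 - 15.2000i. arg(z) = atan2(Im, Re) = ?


Re = -7.1, Im = -15.2
arg = atan2(-15.2, -7.1) = -115.0375 degrees

arg(z) = -115.0375 degrees


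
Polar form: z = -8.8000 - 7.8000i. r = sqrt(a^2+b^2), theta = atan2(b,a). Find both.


r = sqrt(77.44+60.84) = sqrt(138.28) = 11.7593
theta = atan2(-7.8, -8.8) = -138.4474 degrees

r = 11.7593, theta = -138.4474 degrees


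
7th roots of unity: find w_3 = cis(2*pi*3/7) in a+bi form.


Angle = 360*3/7 = 154.2857°
a = cos(154.2857°) = -0.9010
b = sin(154.2857°) = 0.4339

-0.9010 + 0.4339i


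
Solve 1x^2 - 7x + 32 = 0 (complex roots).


disc = (-7)^2 - 4*1*32 = 49 - 128 = -79
sqrt(|disc|) = sqrt(79) = 8.8882
Real part = 7/(2*1) = 3.5000
Imag part = 8.8882/(2*1) = 4.4441

3.5000 ± 4.4441i


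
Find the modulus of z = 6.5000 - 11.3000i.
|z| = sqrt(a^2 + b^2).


|z| = sqrt(6.5^2 + (-11.3)^2) = sqrt(42.25 + 127.69) = sqrt(169.94) = 13.0361

|z| = 13.0361


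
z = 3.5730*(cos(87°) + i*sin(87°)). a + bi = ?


a = 3.5730*cos(87°) = 3.5730*0.05234 = 0.1870
b = 3.5730*sin(87°) = 3.5730*0.99863 = 3.5681

0.1870 + 3.5681i


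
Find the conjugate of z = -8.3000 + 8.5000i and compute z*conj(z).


z_bar = -8.3000 - 8.5000i
z*z_bar = (-8.3)^2 + 8.5^2 = 68.89 + 72.25 = 141.14

z_bar = -8.3000 - 8.5000i, z*z_bar = 141.14


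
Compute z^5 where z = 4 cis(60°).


r^5 = 4^5 = 1024
n*theta = 5*60° = 300° = 300° (mod 360)
a = 1024*cos(300°) = 512.0000
b = 1024*sin(300°) = -886.8100

1024 cis(300°) = 512.0000 - 886.8100i


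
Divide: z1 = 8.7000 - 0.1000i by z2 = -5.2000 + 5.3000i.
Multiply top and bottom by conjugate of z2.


Conjugate of z2 = -5.2000 - 5.3000i
Numerator: (8.7000 - 0.1000i)(-5.2000 - 5.3000i) = -45.7700 - 45.5900i
Denominator: (-5.2)^2 + 5.3^2 = 55.13
Result = (-45.7700 - 45.5900i)/55.13

-0.8302 - 0.8270i


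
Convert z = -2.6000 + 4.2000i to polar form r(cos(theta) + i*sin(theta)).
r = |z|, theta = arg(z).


r = sqrt(6.76+17.64) = sqrt(24.4) = 4.9396
theta = atan2(4.2, -2.6) = 121.7595 degrees

r = 4.9396, theta = 121.7595 degrees


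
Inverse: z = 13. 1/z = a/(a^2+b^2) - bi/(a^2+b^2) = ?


|z|^2 = 169+0 = 169
1/z = (13 - 0i)/169

1/z = 0.0769 + 0i


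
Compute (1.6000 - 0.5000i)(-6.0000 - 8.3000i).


Real = 1.6*(-6) - (-0.5)*(-8.3) = -9.6 - 4.15 = -13.75
Imag = 1.6*(-8.3) - (6)*(-0.5) = -13.28 + 3 = -10.28

-13.7500 - 10.2800i


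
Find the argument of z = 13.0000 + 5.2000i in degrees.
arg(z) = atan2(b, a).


Re = 13, Im = 5.2
arg = atan2(5.2, 13) = 21.8014 degrees

arg(z) = 21.8014 degrees


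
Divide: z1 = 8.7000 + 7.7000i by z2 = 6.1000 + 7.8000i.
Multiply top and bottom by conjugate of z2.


Conjugate of z2 = 6.1000 - 7.8000i
Numerator: (8.7000 + 7.7000i)(6.1000 - 7.8000i) = 113.1300 - 20.8900i
Denominator: 6.1^2 + 7.8^2 = 98.05
Result = (113.1300 - 20.8900i)/98.05

1.1538 - 0.2131i


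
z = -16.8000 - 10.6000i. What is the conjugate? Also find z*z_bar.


z_bar = -16.8000 + 10.6000i
z*z_bar = (-16.8)^2 + (-10.6)^2 = 282.24 + 112.36 = 394.6

z_bar = -16.8000 + 10.6000i, z*z_bar = 394.6


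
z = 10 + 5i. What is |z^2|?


|z| = sqrt(100+25) = sqrt(125) = 11.1803
|z^2| = |z|^2 = (sqrt(125))^2 = 125

|z^2| = 125


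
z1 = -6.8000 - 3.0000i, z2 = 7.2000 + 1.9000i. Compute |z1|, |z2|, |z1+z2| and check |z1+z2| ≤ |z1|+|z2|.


|z1| = sqrt((-6.8)^2 + (-3)^2) = sqrt(55.24) = 7.4324
|z2| = sqrt(7.2^2 + 1.9^2) = sqrt(55.45) = 7.4465
z1+z2 = 0.4000 - 1.1000i
|z1+z2| = sqrt(1.37) = 1.1705
|z1|+|z2| = 7.4324 + 7.4465 = 14.8789

|z1+z2| = 1.1705 ≤ |z1|+|z2| = 14.8789 (verified)


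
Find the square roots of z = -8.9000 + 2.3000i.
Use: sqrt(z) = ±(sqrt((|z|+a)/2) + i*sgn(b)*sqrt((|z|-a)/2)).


|z| = sqrt(79.21+5.29) = 9.1924
sqrt((|z|+a)/2) = sqrt((9.1924+(-8.9))/2) = sqrt(0.1462) = 0.3824
sqrt((|z|-a)/2) = sqrt((9.1924-(-8.9))/2) = sqrt(9.0462) = 3.0077

±(0.3824 + 3.0077i) i.e. 0.3824 + 3.0077i and -0.3824 - 3.0077i


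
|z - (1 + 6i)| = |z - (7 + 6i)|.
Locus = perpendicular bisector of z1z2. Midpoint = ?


Equal distances means the locus is the perpendicular bisector of z1 and z2.
Midpoint = ((1+7)/2, (6+6)/2) = (4.0000, 6.0000)

Perpendicular bisector through (4.0000, 6.0000)


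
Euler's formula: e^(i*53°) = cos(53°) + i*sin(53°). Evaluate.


cos(53°) = 0.6018
sin(53°) = 0.7986

e^(i*53°) = 0.6018 + 0.7986i


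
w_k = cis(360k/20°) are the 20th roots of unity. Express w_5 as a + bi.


Angle = 360*5/20 = 90°
a = cos(90°) = 0
b = sin(90°) = 1.0000

0 + 1.0000i


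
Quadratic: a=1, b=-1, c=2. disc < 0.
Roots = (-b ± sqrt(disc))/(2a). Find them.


disc = (-1)^2 - 4*1*2 = 1 - 8 = -7
sqrt(|disc|) = sqrt(7) = 2.6458
Real part = 1/(2*1) = 0.5000
Imag part = 2.6458/(2*1) = 1.3229

0.5000 ± 1.3229i


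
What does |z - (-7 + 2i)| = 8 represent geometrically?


|z - z0| = r is a circle with center z0 and radius r.
Center = (-7, 2), radius = 8

Circle with center (-7, 2) and radius 8


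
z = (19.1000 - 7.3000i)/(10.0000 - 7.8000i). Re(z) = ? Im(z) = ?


Multiply by conjugate: (19.1000 - 7.3000i)(10.0000 + 7.8000i) / (10^2 + (-7.8)^2)
Numerator real = 19.1*10 - (7.3)*(-7.8) = 247.94
Numerator imag = -7.3*10 - 19.1*(-7.8) = 75.98
Denominator = 160.84
Re(z) = 247.94/160.84 = 1.5415
Im(z) = 75.98/160.84 = 0.4724

Re(z) = 1.5415, Im(z) = 0.4724


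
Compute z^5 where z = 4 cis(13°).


r^5 = 4^5 = 1024
n*theta = 5*13° = 65° = 65° (mod 360)
a = 1024*cos(65°) = 432.7611
b = 1024*sin(65°) = 928.0592

1024 cis(65°) = 432.7611 + 928.0592i


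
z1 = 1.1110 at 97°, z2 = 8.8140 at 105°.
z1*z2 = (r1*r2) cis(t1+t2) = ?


r = 1.1110 * 8.8140 = 9.7924
theta = 97° + 105° = 202° = 202° (mod 360)

9.7924 cis(202°)


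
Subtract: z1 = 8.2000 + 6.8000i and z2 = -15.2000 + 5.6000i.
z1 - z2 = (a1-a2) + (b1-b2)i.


Real: 8.2 + 15.2 = 23.4
Imag: 6.8 - 5.6 = 1.2

23.4000 + 1.2000i


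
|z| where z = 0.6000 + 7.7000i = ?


|z| = sqrt(0.6^2 + 7.7^2) = sqrt(0.36 + 59.29) = sqrt(59.65) = 7.7233

|z| = 7.7233


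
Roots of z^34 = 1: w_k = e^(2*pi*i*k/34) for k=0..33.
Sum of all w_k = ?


The sum of all 34th roots of unity is 0.
Geometric series: (1 - w^34)/(1 - w) = (1-1)/(1-w) = 0 since w^34 = 1, w ≠ 1.
Alternatively: coefficient of z^33 in z^34 - 1 is 0.

0


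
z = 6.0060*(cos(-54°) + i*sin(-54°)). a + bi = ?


a = 6.0060*cos(-54°) = 6.0060*0.587785 = 3.5302
b = 6.0060*sin(-54°) = 6.0060*(-0.80902) = -4.8590

3.5302 - 4.8590i


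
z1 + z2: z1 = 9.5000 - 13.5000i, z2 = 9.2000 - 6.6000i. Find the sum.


Real: 9.5 + 9.2 = 18.7
Imag: -13.5 - 6.6 = -20.1

18.7000 - 20.1000i


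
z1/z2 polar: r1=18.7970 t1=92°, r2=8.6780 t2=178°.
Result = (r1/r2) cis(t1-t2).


r = 18.7970 / 8.6780 = 2.1661
theta = 92° - 178° = -86° = 274° (mod 360)

2.1661 cis(274°)


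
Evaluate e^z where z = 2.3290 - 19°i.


e^2.3290 = 10.2677
cos(-19°) = 0.94552
sin(-19°) = -0.325568
Real = 10.2677*0.94552 = 9.7083
Imag = 10.2677*(-0.325568) = -3.3428

9.7083 - 3.3428i


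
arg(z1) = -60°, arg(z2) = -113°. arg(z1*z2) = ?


arg(z1*z2) = -60° - 113° = -173°
Normalized to (-180°, 180°]: -173°

-173°


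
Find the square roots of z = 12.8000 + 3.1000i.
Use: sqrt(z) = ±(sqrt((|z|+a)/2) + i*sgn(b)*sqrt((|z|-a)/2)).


|z| = sqrt(163.84+9.61) = 13.1700
sqrt((|z|+a)/2) = sqrt((13.1700+12.8)/2) = sqrt(12.9850) = 3.6035
sqrt((|z|-a)/2) = sqrt((13.1700-12.8)/2) = sqrt(0.1850) = 0.4301

±(3.6035 + 0.4301i) i.e. 3.6035 + 0.4301i and -3.6035 - 0.4301i


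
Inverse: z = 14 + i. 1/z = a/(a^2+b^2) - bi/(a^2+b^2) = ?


|z|^2 = 196+1 = 197
1/z = (14 - 1i)/197

1/z = 0.0711 - 0.0051i


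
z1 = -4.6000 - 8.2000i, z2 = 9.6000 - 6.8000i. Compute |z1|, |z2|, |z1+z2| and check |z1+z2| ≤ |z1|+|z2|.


|z1| = sqrt((-4.6)^2 + (-8.2)^2) = sqrt(88.4) = 9.4021
|z2| = sqrt(9.6^2 + (-6.8)^2) = sqrt(138.4) = 11.7644
z1+z2 = 5.0000 - 15.0000i
|z1+z2| = sqrt(250) = 15.8114
|z1|+|z2| = 9.4021 + 11.7644 = 21.1665

|z1+z2| = 15.8114 ≤ |z1|+|z2| = 21.1665 (verified)


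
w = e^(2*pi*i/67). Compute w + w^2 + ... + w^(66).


With w = e^(2*pi*i/67), all 67 of the 67th roots of unity w^0 = 1, w, ..., w^(66) sum to 0: 1 + w + ... + w^(66) = (1 - w^67)/(1 - w) = 0 since w^67 = 1, w ≠ 1.
Removing the root 1: w + w^2 + ... + w^(66) = 0 - 1 = -1

Sum = -1


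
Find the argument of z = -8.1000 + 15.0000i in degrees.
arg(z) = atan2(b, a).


Re = -8.1, Im = 15
arg = atan2(15, -8.1) = 118.3690 degrees

arg(z) = 118.3690 degrees


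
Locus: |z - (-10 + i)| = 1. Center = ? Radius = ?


|z - z0| = r is a circle with center z0 and radius r.
Center = (-10, 1), radius = 1

Circle with center (-10, 1) and radius 1


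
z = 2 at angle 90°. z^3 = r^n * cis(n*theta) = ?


r^3 = 2^3 = 8
n*theta = 3*90° = 270° = 270° (mod 360)
a = 8*cos(270°) = 0
b = 8*sin(270°) = -8.0000

8 cis(270°) = 0 - 8.0000i


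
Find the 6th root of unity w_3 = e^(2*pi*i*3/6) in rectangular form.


Angle = 360*3/6 = 180°
a = cos(180°) = -1.0000
b = sin(180°) = 0

-1.0000 + 0i


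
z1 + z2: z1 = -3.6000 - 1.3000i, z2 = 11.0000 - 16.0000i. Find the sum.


Real: -3.6 + 11 = 7.4
Imag: -1.3 - 16 = -17.3

7.4000 - 17.3000i


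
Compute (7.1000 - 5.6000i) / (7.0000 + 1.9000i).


Conjugate of z2 = 7.0000 - 1.9000i
Numerator: (7.1000 - 5.6000i)(7.0000 - 1.9000i) = 39.0600 - 52.6900i
Denominator: 7^2 + 1.9^2 = 52.61
Result = (39.0600 - 52.6900i)/52.61

0.7424 - 1.0015i


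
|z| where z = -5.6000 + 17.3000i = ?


|z| = sqrt((-5.6)^2 + 17.3^2) = sqrt(31.36 + 299.29) = sqrt(330.65) = 18.1838

|z| = 18.1838


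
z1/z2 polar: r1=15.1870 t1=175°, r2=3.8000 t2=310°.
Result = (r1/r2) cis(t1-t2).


r = 15.1870 / 3.8000 = 3.9966
theta = 175° - 310° = -135° = 225° (mod 360)

3.9966 cis(225°)


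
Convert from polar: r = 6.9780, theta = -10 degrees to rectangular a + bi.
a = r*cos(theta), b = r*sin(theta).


a = 6.9780*cos(-10°) = 6.9780*0.98481 = 6.8720
b = 6.9780*sin(-10°) = 6.9780*(-0.17365) = -1.2117

6.8720 - 1.2117i


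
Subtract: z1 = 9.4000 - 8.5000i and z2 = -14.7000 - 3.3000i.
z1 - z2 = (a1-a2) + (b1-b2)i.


Real: 9.4 + 14.7 = 24.1
Imag: -8.5 + 3.3 = -5.2

24.1000 - 5.2000i


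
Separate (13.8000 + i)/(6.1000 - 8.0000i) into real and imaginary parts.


Multiply by conjugate: (13.8000 + i)(6.1000 + 8.0000i) / (6.1^2 + (-8)^2)
Numerator real = 13.8*6.1 + 1*(-8) = 76.18
Numerator imag = 1*6.1 - 13.8*(-8) = 116.5
Denominator = 101.21
Re(z) = 76.18/101.21 = 0.7527
Im(z) = 116.5/101.21 = 1.1511

Re(z) = 0.7527, Im(z) = 1.1511


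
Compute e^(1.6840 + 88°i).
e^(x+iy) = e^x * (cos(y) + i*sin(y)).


e^1.6840 = 5.3871
cos(88°) = 0.0349
sin(88°) = 0.99939
Real = 5.3871*0.0349 = 0.1880
Imag = 5.3871*0.99939 = 5.3838

0.1880 + 5.3838i


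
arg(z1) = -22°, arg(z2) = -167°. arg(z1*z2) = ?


arg(z1*z2) = -22° - 167° = -189°
Normalized to (-180°, 180°]: 171°

171°


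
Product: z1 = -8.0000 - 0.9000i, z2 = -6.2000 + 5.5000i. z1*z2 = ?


Real = -8*(-6.2) - (-0.9)*5.5 = 49.6 - (-4.95) = 54.55
Imag = -8*5.5 - (6.2)*(-0.9) = -44 + 5.58 = -38.42

54.5500 - 38.4200i


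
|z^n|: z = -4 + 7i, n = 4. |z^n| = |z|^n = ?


|z| = sqrt(16+49) = sqrt(65) = 8.0623
|z^4| = |z|^4 = (sqrt(65))^4 = 65^2 = 4225

|z^4| = 4225


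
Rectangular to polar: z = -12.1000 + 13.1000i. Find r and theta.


r = sqrt(146.41+171.61) = sqrt(318.02) = 17.8331
theta = atan2(13.1, -12.1) = 132.7276 degrees

r = 17.8331, theta = 132.7276 degrees


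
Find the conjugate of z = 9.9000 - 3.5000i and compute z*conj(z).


z_bar = 9.9000 + 3.5000i
z*z_bar = 9.9^2 + (-3.5)^2 = 98.01 + 12.25 = 110.26

z_bar = 9.9000 + 3.5000i, z*z_bar = 110.26


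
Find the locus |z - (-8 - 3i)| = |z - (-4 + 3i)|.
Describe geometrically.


Equal distances means the locus is the perpendicular bisector of z1 and z2.
Midpoint = ((-8+(-4))/2, (-3+3)/2) = (-6.0000, 0)

Perpendicular bisector through (-6.0000, 0)


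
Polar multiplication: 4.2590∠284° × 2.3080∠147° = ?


r = 4.2590 * 2.3080 = 9.8298
theta = 284° + 147° = 431° = 71° (mod 360)

9.8298 cis(71°)


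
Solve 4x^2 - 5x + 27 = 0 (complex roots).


disc = (-5)^2 - 4*4*27 = 25 - 432 = -407
sqrt(|disc|) = sqrt(407) = 20.1742
Real part = 5/(2*4) = 0.6250
Imag part = 20.1742/(2*4) = 2.5218

0.6250 ± 2.5218i


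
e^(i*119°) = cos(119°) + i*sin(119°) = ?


cos(119°) = -0.4848
sin(119°) = 0.8746

e^(i*119°) = -0.4848 + 0.8746i


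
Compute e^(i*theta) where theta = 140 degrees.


cos(140°) = -0.7660
sin(140°) = 0.6428

e^(i*140°) = -0.7660 + 0.6428i


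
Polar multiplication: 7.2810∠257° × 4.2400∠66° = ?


r = 7.2810 * 4.2400 = 30.8714
theta = 257° + 66° = 323° = 323° (mod 360)

30.8714 cis(323°)


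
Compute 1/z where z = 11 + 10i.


|z|^2 = 121+100 = 221
1/z = (11 - 10i)/221

1/z = 0.0498 - 0.0452i


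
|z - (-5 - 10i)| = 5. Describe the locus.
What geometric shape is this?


|z - z0| = r is a circle with center z0 and radius r.
Center = (-5, -10), radius = 5

Circle with center (-5, -10) and radius 5


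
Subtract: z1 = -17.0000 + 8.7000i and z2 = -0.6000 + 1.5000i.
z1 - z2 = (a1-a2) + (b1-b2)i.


Real: -17 + 0.6 = -16.4
Imag: 8.7 - 1.5 = 7.2

-16.4000 + 7.2000i


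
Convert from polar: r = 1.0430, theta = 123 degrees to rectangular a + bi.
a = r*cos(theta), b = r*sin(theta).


a = 1.0430*cos(123°) = 1.0430*(-0.54464) = -0.5681
b = 1.0430*sin(123°) = 1.0430*0.83867 = 0.8747

-0.5681 + 0.8747i


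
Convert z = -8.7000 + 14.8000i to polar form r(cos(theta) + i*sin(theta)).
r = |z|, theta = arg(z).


r = sqrt(75.69+219.04) = sqrt(294.73) = 17.1677
theta = atan2(14.8, -8.7) = 120.4486 degrees

r = 17.1677, theta = 120.4486 degrees


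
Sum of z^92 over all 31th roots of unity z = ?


The roots are w_k = w^k with w = e^(2*pi*i/31), and (w^k)^92 = (w^92)^k.
So S = 1 + u + u^2 + ... + u^(30) with u = w^92.
92 = 2*31 + 30, so 92 is not a multiple of 31: u = (w^31)^2 * w^30 = w^30 ≠ 1 (w is a primitive 31th root), while u^31 = (w^31)^92 = 1.
Geometric series: S = (1 - u^31)/(1 - u) = (1 - 1)/(1 - u) = 0

S = 0


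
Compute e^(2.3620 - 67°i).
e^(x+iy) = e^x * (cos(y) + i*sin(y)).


e^2.3620 = 10.6122
cos(-67°) = 0.39073
sin(-67°) = -0.9205
Real = 10.6122*0.39073 = 4.1465
Imag = 10.6122*(-0.9205) = -9.7685

4.1465 - 9.7685i


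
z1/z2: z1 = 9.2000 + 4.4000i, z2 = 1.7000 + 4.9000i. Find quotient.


Conjugate of z2 = 1.7000 - 4.9000i
Numerator: (9.2000 + 4.4000i)(1.7000 - 4.9000i) = 37.2000 - 37.6000i
Denominator: 1.7^2 + 4.9^2 = 26.9
Result = (37.2000 - 37.6000i)/26.9

1.3829 - 1.3978i


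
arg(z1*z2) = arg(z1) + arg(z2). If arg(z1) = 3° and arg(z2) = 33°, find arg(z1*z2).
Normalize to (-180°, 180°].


arg(z1*z2) = 3° + 33° = 36°
Normalized to (-180°, 180°]: 36°

36°


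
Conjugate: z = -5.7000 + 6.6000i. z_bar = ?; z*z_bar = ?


z_bar = -5.7000 - 6.6000i
z*z_bar = (-5.7)^2 + 6.6^2 = 32.49 + 43.56 = 76.05

z_bar = -5.7000 - 6.6000i, z*z_bar = 76.05


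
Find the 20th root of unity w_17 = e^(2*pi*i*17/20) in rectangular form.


Angle = 360*17/20 = 306°
a = cos(306°) = 0.5878
b = sin(306°) = -0.8090

0.5878 - 0.8090i


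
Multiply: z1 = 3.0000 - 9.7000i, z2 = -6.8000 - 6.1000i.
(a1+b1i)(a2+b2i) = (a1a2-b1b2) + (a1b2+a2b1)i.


Real = 3*(-6.8) - (-9.7)*(-6.1) = -20.4 - 59.17 = -79.57
Imag = 3*(-6.1) - (6.8)*(-9.7) = -18.3 + 65.96 = 47.66

-79.5700 + 47.6600i


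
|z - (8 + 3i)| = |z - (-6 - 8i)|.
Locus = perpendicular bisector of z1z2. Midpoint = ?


Equal distances means the locus is the perpendicular bisector of z1 and z2.
Midpoint = ((8+(-6))/2, (3+(-8))/2) = (1.0000, -2.5000)

Perpendicular bisector through (1.0000, -2.5000)


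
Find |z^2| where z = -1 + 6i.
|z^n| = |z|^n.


|z| = sqrt(1+36) = sqrt(37) = 6.0828
|z^2| = |z|^2 = (sqrt(37))^2 = 37

|z^2| = 37


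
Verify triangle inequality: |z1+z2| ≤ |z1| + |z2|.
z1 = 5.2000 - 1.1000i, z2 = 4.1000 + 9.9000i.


|z1| = sqrt(5.2^2 + (-1.1)^2) = sqrt(28.25) = 5.3151
|z2| = sqrt(4.1^2 + 9.9^2) = sqrt(114.82) = 10.7154
z1+z2 = 9.3000 + 8.8000i
|z1+z2| = sqrt(163.93) = 12.8035
|z1|+|z2| = 5.3151 + 10.7154 = 16.0305

|z1+z2| = 12.8035 ≤ |z1|+|z2| = 16.0305 (verified)


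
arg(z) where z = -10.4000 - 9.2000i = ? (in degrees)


Re = -10.4, Im = -9.2
arg = atan2(-9.2, -10.4) = -138.5035 degrees

arg(z) = -138.5035 degrees


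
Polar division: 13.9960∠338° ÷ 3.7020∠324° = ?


r = 13.9960 / 3.7020 = 3.7807
theta = 338° - 324° = 14° = 14° (mod 360)

3.7807 cis(14°)


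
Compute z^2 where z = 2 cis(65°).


r^2 = 2^2 = 4
n*theta = 2*65° = 130° = 130° (mod 360)
a = 4*cos(130°) = -2.5712
b = 4*sin(130°) = 3.0642

4 cis(130°) = -2.5712 + 3.0642i


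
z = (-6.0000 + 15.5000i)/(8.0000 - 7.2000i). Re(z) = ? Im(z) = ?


Multiply by conjugate: (-6.0000 + 15.5000i)(8.0000 + 7.2000i) / (8^2 + (-7.2)^2)
Numerator real = -6*8 + 15.5*(-7.2) = -159.6
Numerator imag = 15.5*8 - (-6)*(-7.2) = 80.8
Denominator = 115.84
Re(z) = -159.6/115.84 = -1.3778
Im(z) = 80.8/115.84 = 0.6975

Re(z) = -1.3778, Im(z) = 0.6975


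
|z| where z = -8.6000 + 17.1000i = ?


|z| = sqrt((-8.6)^2 + 17.1^2) = sqrt(73.96 + 292.41) = sqrt(366.37) = 19.1408

|z| = 19.1408


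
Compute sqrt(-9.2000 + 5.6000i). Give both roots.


|z| = sqrt(84.64+31.36) = 10.7703
sqrt((|z|+a)/2) = sqrt((10.7703+(-9.2))/2) = sqrt(0.7852) = 0.8861
sqrt((|z|-a)/2) = sqrt((10.7703-(-9.2))/2) = sqrt(9.9852) = 3.1599

±(0.8861 + 3.1599i) i.e. 0.8861 + 3.1599i and -0.8861 - 3.1599i


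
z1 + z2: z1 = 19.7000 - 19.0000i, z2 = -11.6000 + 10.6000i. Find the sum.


Real: 19.7 - 11.6 = 8.1
Imag: -19 + 10.6 = -8.4

8.1000 - 8.4000i


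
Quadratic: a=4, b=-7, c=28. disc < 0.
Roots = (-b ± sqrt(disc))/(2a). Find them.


disc = (-7)^2 - 4*4*28 = 49 - 448 = -399
sqrt(|disc|) = sqrt(399) = 19.9750
Real part = 7/(2*4) = 0.8750
Imag part = 19.9750/(2*4) = 2.4969

0.8750 ± 2.4969i


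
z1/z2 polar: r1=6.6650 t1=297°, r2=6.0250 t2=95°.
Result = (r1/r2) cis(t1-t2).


r = 6.6650 / 6.0250 = 1.1062
theta = 297° - 95° = 202° = 202° (mod 360)

1.1062 cis(202°)


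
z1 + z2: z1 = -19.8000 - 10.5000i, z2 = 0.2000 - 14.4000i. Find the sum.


Real: -19.8 + 0.2 = -19.6
Imag: -10.5 - 14.4 = -24.9

-19.6000 - 24.9000i


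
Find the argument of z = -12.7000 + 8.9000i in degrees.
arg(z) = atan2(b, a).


Re = -12.7, Im = 8.9
arg = atan2(8.9, -12.7) = 144.9777 degrees

arg(z) = 144.9777 degrees


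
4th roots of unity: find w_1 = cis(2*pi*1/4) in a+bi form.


Angle = 360*1/4 = 90°
a = cos(90°) = 0
b = sin(90°) = 1.0000

0 + 1.0000i


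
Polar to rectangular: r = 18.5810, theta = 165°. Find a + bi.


a = 18.5810*cos(165°) = 18.5810*(-0.96593) = -17.9479
b = 18.5810*sin(165°) = 18.5810*0.25882 = 4.8091

-17.9479 + 4.8091i


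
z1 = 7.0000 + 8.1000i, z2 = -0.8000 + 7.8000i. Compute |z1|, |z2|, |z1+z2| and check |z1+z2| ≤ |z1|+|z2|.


|z1| = sqrt(7^2 + 8.1^2) = sqrt(114.61) = 10.7056
|z2| = sqrt((-0.8)^2 + 7.8^2) = sqrt(61.48) = 7.8409
z1+z2 = 6.2000 + 15.9000i
|z1+z2| = sqrt(291.25) = 17.0660
|z1|+|z2| = 10.7056 + 7.8409 = 18.5465

|z1+z2| = 17.0660 ≤ |z1|+|z2| = 18.5465 (verified)


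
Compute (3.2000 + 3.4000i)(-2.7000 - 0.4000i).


Real = 3.2*(-2.7) - 3.4*(-0.4) = -8.64 - (-1.36) = -7.28
Imag = 3.2*(-0.4) - (2.7)*3.4 = -1.28 - (9.18) = -10.46

-7.2800 - 10.4600i


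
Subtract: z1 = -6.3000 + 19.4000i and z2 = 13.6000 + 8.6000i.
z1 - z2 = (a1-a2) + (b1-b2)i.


Real: -6.3 - 13.6 = -19.9
Imag: 19.4 - 8.6 = 10.8

-19.9000 + 10.8000i


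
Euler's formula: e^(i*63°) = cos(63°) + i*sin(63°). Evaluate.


cos(63°) = 0.4540
sin(63°) = 0.8910

e^(i*63°) = 0.4540 + 0.8910i


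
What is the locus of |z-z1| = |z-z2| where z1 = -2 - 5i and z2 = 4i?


Equal distances means the locus is the perpendicular bisector of z1 and z2.
Midpoint = ((-2+0)/2, (-5+4)/2) = (-1.0000, -0.5000)

Perpendicular bisector through (-1.0000, -0.5000)


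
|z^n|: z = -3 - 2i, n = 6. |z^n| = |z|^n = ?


|z| = sqrt(9+4) = sqrt(13) = 3.6056
|z^6| = |z|^6 = (sqrt(13))^6 = 13^3 = 2197

|z^6| = 2197


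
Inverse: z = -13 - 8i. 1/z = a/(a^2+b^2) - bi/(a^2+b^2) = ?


|z|^2 = 169+64 = 233
1/z = (-13 + 8i)/233

1/z = -0.0558 + 0.0343i


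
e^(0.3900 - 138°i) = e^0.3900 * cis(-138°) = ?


e^0.3900 = 1.4770
cos(-138°) = -0.7431
sin(-138°) = -0.6691
Real = 1.4770*(-0.7431) = -1.0976
Imag = 1.4770*(-0.6691) = -0.9883

-1.0976 - 0.9883i


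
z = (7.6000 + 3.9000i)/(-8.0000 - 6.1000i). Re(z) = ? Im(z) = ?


Multiply by conjugate: (7.6000 + 3.9000i)(-8.0000 + 6.1000i) / ((-8)^2 + (-6.1)^2)
Numerator real = 7.6*(-8) + 3.9*(-6.1) = -84.59
Numerator imag = 3.9*(-8) - 7.6*(-6.1) = 15.16
Denominator = 101.21
Re(z) = -84.59/101.21 = -0.8358
Im(z) = 15.16/101.21 = 0.1498

Re(z) = -0.8358, Im(z) = 0.1498


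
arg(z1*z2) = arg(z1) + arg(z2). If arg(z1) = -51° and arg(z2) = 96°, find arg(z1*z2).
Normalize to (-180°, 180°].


arg(z1*z2) = -51° + 96° = 45°
Normalized to (-180°, 180°]: 45°

45°


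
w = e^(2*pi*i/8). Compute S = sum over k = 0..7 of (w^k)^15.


The roots are w_k = w^k with w = e^(2*pi*i/8), and (w^k)^15 = (w^15)^k.
So S = 1 + u + u^2 + ... + u^(7) with u = w^15.
15 = 1*8 + 7, so 15 is not a multiple of 8: u = (w^8)^1 * w^7 = w^7 ≠ 1 (w is a primitive 8th root), while u^8 = (w^8)^15 = 1.
Geometric series: S = (1 - u^8)/(1 - u) = (1 - 1)/(1 - u) = 0

S = 0


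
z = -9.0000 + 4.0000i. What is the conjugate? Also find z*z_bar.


z_bar = -9.0000 - 4.0000i
z*z_bar = (-9)^2 + 4^2 = 81 + 16 = 97

z_bar = -9.0000 - 4.0000i, z*z_bar = 97


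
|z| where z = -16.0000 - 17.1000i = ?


|z| = sqrt((-16)^2 + (-17.1)^2) = sqrt(256 + 292.41) = sqrt(548.41) = 23.4182

|z| = 23.4182


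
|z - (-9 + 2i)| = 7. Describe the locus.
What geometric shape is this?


|z - z0| = r is a circle with center z0 and radius r.
Center = (-9, 2), radius = 7

Circle with center (-9, 2) and radius 7


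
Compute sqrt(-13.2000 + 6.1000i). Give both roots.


|z| = sqrt(174.24+37.21) = 14.5413
sqrt((|z|+a)/2) = sqrt((14.5413+(-13.2))/2) = sqrt(0.6707) = 0.8189
sqrt((|z|-a)/2) = sqrt((14.5413-(-13.2))/2) = sqrt(13.8707) = 3.7243

±(0.8189 + 3.7243i) i.e. 0.8189 + 3.7243i and -0.8189 - 3.7243i


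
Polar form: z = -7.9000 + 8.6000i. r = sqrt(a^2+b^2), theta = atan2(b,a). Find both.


r = sqrt(62.41+73.96) = sqrt(136.37) = 11.6778
theta = atan2(8.6, -7.9) = 132.5707 degrees

r = 11.6778, theta = 132.5707 degrees


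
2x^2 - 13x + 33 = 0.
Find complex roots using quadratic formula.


disc = (-13)^2 - 4*2*33 = 169 - 264 = -95
sqrt(|disc|) = sqrt(95) = 9.7468
Real part = 13/(2*2) = 3.2500
Imag part = 9.7468/(2*2) = 2.4367

3.2500 ± 2.4367i


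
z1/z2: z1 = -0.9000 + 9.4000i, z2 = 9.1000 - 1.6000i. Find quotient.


Conjugate of z2 = 9.1000 + 1.6000i
Numerator: (-0.9000 + 9.4000i)(9.1000 + 1.6000i) = -23.2300 + 84.1000i
Denominator: 9.1^2 + (-1.6)^2 = 85.37
Result = (-23.2300 + 84.1000i)/85.37

-0.2721 + 0.9851i


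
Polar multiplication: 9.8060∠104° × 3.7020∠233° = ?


r = 9.8060 * 3.7020 = 36.3018
theta = 104° + 233° = 337° = 337° (mod 360)

36.3018 cis(337°)


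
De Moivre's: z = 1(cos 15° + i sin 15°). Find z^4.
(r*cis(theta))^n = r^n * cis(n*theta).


r^4 = 1^4 = 1
n*theta = 4*15° = 60° = 60° (mod 360)
a = 1*cos(60°) = 0.5000
b = 1*sin(60°) = 0.8660

1 cis(60°) = 0.5000 + 0.8660i


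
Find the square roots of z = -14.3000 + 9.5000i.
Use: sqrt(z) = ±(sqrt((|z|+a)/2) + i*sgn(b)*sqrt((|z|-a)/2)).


|z| = sqrt(204.49+90.25) = 17.1680
sqrt((|z|+a)/2) = sqrt((17.1680+(-14.3))/2) = sqrt(1.4340) = 1.1975
sqrt((|z|-a)/2) = sqrt((17.1680-(-14.3))/2) = sqrt(15.7340) = 3.9666

±(1.1975 + 3.9666i) i.e. 1.1975 + 3.9666i and -1.1975 - 3.9666i


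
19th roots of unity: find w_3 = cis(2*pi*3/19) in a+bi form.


Angle = 360*3/19 = 56.8421°
a = cos(56.8421°) = 0.5469
b = sin(56.8421°) = 0.8372

0.5469 + 0.8372i


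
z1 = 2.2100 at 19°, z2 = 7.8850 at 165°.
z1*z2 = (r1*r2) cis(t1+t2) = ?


r = 2.2100 * 7.8850 = 17.4259
theta = 19° + 165° = 184° = 184° (mod 360)

17.4259 cis(184°)


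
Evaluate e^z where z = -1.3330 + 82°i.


e^-1.3330 = 0.2637
cos(82°) = 0.1392
sin(82°) = 0.9903
Real = 0.2637*0.1392 = 0.0367
Imag = 0.2637*0.9903 = 0.2611

0.0367 + 0.2611i


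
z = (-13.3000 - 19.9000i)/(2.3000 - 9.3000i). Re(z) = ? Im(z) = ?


Multiply by conjugate: (-13.3000 - 19.9000i)(2.3000 + 9.3000i) / (2.3^2 + (-9.3)^2)
Numerator real = -13.3*2.3 - (19.9)*(-9.3) = 154.48
Numerator imag = -19.9*2.3 - (-13.3)*(-9.3) = -169.46
Denominator = 91.78
Re(z) = 154.48/91.78 = 1.6832
Im(z) = -169.46/91.78 = -1.8464

Re(z) = 1.6832, Im(z) = -1.8464


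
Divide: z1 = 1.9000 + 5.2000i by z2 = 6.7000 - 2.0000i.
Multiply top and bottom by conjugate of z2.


Conjugate of z2 = 6.7000 + 2.0000i
Numerator: (1.9000 + 5.2000i)(6.7000 + 2.0000i) = 2.3300 + 38.6400i
Denominator: 6.7^2 + (-2)^2 = 48.89
Result = (2.3300 + 38.6400i)/48.89

0.0477 + 0.7903i


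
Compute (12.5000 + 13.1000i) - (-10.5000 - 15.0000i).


Real: 12.5 + 10.5 = 23
Imag: 13.1 + 15 = 28.1

23.0000 + 28.1000i


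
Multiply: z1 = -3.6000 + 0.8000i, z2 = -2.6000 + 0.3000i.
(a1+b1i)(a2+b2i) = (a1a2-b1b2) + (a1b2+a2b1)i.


Real = -3.6*(-2.6) - 0.8*0.3 = 9.36 - 0.24 = 9.12
Imag = -3.6*0.3 - (2.6)*0.8 = -1.08 - (2.08) = -3.16

9.1200 - 3.1600i


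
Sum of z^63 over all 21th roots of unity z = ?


The roots are w_k = w^k with w = e^(2*pi*i/21), and (w^k)^63 = (w^63)^k.
So S = 1 + u + u^2 + ... + u^(20) with u = w^63.
63 = 3*21 + 0, so 63 is a multiple of 21 and u = (w^21)^3 = 1.
Every one of the 21 terms equals 1: S = 21

S = 21


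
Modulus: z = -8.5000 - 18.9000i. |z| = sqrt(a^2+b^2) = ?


|z| = sqrt((-8.5)^2 + (-18.9)^2) = sqrt(72.25 + 357.21) = sqrt(429.46) = 20.7234

|z| = 20.7234


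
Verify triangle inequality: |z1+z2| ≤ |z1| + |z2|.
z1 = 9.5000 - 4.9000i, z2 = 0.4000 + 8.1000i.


|z1| = sqrt(9.5^2 + (-4.9)^2) = sqrt(114.26) = 10.6892
|z2| = sqrt(0.4^2 + 8.1^2) = sqrt(65.77) = 8.1099
z1+z2 = 9.9000 + 3.2000i
|z1+z2| = sqrt(108.25) = 10.4043
|z1|+|z2| = 10.6892 + 8.1099 = 18.7991

|z1+z2| = 10.4043 ≤ |z1|+|z2| = 18.7991 (verified)


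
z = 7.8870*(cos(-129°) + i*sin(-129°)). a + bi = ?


a = 7.8870*cos(-129°) = 7.8870*(-0.62932) = -4.9634
b = 7.8870*sin(-129°) = 7.8870*(-0.77715) = -6.1294

-4.9634 - 6.1294i


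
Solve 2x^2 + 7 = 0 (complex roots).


disc = 0^2 - 4*2*7 = 0 - 56 = -56
sqrt(|disc|) = sqrt(56) = 7.4833
Real part = 0/(2*2) = 0
Imag part = 7.4833/(2*2) = 1.8708

0 ± 1.8708i
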